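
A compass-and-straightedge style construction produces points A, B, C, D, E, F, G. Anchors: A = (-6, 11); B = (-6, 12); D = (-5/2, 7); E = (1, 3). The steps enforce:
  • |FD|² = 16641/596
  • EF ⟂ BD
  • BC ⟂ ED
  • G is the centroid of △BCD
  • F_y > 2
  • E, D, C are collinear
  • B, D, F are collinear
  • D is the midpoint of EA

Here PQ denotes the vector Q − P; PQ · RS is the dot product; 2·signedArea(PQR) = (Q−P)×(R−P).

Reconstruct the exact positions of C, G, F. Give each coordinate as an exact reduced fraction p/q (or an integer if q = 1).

C = (-734/113, 1307/113)
F = (79/149, 398/149)
G = (-3389/678, 3454/339)

1. C_x = -734/113  [E, D, C are collinear ∩ BC ⟂ ED]
2. C_y = 1307/113  [E, D, C are collinear ∩ BC ⟂ ED]
   → C = (-734/113, 1307/113)
3. G_x = -3389/678  [G is the centroid of △BCD]
4. G_y = 3454/339  [G is the centroid of △BCD]
   → G = (-3389/678, 3454/339)
5. F_x = 79/149  [B, D, F are collinear ∩ EF ⟂ BD]
6. F_y = 398/149  [B, D, F are collinear ∩ EF ⟂ BD]
   → F = (79/149, 398/149)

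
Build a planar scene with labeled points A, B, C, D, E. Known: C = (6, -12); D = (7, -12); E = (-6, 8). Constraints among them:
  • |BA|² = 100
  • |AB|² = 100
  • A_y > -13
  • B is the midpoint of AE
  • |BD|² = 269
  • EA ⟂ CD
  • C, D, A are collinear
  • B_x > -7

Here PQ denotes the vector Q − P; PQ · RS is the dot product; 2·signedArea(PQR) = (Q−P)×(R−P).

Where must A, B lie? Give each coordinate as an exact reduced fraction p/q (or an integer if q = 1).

A = (-6, -12)
B = (-6, -2)

1. A_x = -6  [C, D, A are collinear ∩ EA ⟂ CD]
2. A_y = -12  [C, D, A are collinear ∩ EA ⟂ CD]
   → A = (-6, -12)
3. B_x = -6  [B is the midpoint of AE]
4. B_y = -2  [B is the midpoint of AE]
   → B = (-6, -2)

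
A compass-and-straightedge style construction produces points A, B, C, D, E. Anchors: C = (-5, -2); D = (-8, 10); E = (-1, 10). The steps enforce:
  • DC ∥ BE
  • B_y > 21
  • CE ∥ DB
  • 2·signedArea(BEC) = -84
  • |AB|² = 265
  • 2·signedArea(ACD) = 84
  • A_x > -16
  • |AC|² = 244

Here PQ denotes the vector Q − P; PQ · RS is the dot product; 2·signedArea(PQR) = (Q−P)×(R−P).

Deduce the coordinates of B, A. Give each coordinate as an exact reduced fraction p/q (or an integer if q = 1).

1. B_x = -4  [DC ∥ BE ∩ CE ∥ DB]
2. B_y = 22  [DC ∥ BE ∩ CE ∥ DB]
   → B = (-4, 22)
3. A_x = -15  [line -12·x + -3·y + -150 = 0 ∩ |AB|² = 265]
4. A_y = 10  [line -12·x + -3·y + -150 = 0 ∩ |AB|² = 265]
   → A = (-15, 10)

A = (-15, 10)
B = (-4, 22)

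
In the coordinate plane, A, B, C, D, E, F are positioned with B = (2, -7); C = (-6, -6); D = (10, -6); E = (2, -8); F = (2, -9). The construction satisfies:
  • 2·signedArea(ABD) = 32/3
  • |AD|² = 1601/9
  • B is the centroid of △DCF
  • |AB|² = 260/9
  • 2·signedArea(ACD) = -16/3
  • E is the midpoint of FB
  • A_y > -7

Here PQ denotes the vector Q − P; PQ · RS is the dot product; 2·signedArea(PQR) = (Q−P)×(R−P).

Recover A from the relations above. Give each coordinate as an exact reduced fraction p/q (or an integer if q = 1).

1. A_x = -10/3  [2·signedArea(ACD) = -16/3 ∩ 2·signedArea(ABD) = 32/3]
2. A_y = -19/3  [2·signedArea(ACD) = -16/3 ∩ 2·signedArea(ABD) = 32/3]
   → A = (-10/3, -19/3)

A = (-10/3, -19/3)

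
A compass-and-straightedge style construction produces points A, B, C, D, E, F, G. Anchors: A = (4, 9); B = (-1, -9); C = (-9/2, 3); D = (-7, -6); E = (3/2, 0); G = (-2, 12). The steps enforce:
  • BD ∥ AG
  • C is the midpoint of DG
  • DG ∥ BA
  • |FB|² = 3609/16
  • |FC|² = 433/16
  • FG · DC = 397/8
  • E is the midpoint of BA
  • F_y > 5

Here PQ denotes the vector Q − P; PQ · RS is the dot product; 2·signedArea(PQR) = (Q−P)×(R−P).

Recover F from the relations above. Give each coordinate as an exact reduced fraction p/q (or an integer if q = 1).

1. F_x = -1/4  [line -5/2·x + -9·y + 427/8 = 0 ∩ |FB|² = 3609/16]
2. F_y = 6  [line -5/2·x + -9·y + 427/8 = 0 ∩ |FB|² = 3609/16]
   → F = (-1/4, 6)

F = (-1/4, 6)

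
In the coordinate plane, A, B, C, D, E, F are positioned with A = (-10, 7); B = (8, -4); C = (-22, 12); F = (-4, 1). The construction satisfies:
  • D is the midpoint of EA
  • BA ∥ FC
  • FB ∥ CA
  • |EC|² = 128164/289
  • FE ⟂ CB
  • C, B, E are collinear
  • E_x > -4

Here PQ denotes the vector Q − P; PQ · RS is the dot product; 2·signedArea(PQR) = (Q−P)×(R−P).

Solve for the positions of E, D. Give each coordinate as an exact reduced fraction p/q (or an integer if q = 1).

D = (-1939/289, 2627/578)
E = (-988/289, 604/289)

1. E_x = -988/289  [C, B, E are collinear ∩ FE ⟂ CB]
2. E_y = 604/289  [C, B, E are collinear ∩ FE ⟂ CB]
   → E = (-988/289, 604/289)
3. D_x = -1939/289  [D is the midpoint of EA]
4. D_y = 2627/578  [D is the midpoint of EA]
   → D = (-1939/289, 2627/578)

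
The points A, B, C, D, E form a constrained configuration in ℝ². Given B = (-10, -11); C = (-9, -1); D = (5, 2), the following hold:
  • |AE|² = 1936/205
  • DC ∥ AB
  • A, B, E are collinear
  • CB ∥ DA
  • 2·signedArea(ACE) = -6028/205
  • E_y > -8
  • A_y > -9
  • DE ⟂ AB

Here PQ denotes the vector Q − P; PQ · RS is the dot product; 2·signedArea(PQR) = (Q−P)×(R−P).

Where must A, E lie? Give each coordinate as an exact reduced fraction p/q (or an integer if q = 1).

A = (4, -8)
E = (1436/205, -1508/205)

1. A_x = 4  [DC ∥ AB ∩ CB ∥ DA]
2. A_y = -8  [DC ∥ AB ∩ CB ∥ DA]
   → A = (4, -8)
3. E_x = 1436/205  [A, B, E are collinear ∩ DE ⟂ AB]
4. E_y = -1508/205  [A, B, E are collinear ∩ DE ⟂ AB]
   → E = (1436/205, -1508/205)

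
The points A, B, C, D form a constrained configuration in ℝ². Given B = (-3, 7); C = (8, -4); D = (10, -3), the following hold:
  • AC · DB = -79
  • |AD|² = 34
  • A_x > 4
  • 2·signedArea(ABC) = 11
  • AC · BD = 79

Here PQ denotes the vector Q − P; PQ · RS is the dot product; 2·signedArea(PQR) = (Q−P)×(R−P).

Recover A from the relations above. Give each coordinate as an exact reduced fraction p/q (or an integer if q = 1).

A = (5, 0)

1. A_x = 5  [AC · DB = -79 ∩ 2·signedArea(ABC) = 11]
2. A_y = 0  [AC · DB = -79 ∩ 2·signedArea(ABC) = 11]
   → A = (5, 0)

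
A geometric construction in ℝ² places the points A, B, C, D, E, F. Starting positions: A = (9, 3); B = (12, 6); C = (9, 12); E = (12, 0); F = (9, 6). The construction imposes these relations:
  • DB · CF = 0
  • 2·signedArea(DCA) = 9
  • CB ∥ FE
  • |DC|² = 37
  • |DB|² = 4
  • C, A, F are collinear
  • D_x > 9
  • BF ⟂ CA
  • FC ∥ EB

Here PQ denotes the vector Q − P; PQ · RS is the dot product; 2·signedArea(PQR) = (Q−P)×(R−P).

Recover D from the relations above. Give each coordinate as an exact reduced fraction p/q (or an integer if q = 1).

1. D_x = 10  [DB · CF = 0 ∩ 2·signedArea(DCA) = 9]
2. D_y = 6  [DB · CF = 0 ∩ 2·signedArea(DCA) = 9]
   → D = (10, 6)

D = (10, 6)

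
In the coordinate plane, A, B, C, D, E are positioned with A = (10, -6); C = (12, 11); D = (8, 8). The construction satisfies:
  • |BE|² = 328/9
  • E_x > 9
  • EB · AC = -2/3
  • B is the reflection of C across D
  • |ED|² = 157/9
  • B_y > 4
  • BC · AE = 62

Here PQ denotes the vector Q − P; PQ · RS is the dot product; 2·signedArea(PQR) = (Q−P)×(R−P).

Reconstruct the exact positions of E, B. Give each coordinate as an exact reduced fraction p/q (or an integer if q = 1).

B = (4, 5)
E = (10, 13/3)

1. B_x = 4  [B is the reflection of C across D]
2. B_y = 5  [B is the reflection of C across D]
   → B = (4, 5)
3. E_x = 10  [EB · AC = -2/3 ∩ BC · AE = 62]
4. E_y = 13/3  [EB · AC = -2/3 ∩ BC · AE = 62]
   → E = (10, 13/3)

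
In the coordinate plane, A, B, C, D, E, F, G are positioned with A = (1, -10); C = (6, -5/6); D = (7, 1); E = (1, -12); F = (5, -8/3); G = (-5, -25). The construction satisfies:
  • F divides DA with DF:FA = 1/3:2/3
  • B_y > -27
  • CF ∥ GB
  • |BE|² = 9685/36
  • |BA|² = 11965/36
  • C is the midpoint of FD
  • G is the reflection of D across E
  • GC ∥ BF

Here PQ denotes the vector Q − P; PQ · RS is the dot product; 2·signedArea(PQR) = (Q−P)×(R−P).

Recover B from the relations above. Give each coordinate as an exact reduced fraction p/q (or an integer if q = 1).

B = (-6, -161/6)

1. B_x = -6  [GC ∥ BF ∩ CF ∥ GB]
2. B_y = -161/6  [GC ∥ BF ∩ CF ∥ GB]
   → B = (-6, -161/6)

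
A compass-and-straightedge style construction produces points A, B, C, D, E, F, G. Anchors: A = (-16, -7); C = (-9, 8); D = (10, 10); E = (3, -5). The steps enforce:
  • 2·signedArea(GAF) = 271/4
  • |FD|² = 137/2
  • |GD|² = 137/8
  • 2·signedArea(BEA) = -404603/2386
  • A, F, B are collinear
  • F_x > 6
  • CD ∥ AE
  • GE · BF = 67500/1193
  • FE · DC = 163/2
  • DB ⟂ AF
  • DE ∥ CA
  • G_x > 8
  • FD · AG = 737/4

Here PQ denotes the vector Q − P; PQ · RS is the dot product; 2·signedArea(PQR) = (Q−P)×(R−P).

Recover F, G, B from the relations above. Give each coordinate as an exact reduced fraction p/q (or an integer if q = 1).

B = (29009/2386, 11665/2386)
F = (13/2, 5/2)
G = (33/4, 25/4)

1. F_x = 13/2  [line 19·x + 2·y + -257/2 = 0 ∩ |FD|² = 137/2]
2. F_y = 5/2  [line 19·x + 2·y + -257/2 = 0 ∩ |FD|² = 137/2]
   → F = (13/2, 5/2)
3. G_x = 33/4  [2·signedArea(GAF) = 271/4 ∩ FD · AG = 737/4]
4. G_y = 25/4  [2·signedArea(GAF) = 271/4 ∩ FD · AG = 737/4]
   → G = (33/4, 25/4)
5. B_x = 29009/2386  [A, F, B are collinear ∩ DB ⟂ AF]
6. B_y = 11665/2386  [A, F, B are collinear ∩ DB ⟂ AF]
   → B = (29009/2386, 11665/2386)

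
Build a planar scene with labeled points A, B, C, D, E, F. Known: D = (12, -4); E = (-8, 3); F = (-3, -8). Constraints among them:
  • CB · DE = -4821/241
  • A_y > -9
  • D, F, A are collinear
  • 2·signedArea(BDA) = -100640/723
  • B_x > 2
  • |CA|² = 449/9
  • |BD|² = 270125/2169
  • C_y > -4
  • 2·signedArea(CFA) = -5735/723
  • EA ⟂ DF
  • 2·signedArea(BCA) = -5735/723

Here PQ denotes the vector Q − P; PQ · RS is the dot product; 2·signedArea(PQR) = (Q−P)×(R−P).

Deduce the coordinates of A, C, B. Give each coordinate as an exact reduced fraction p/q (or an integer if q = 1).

A = (-1188/241, -2052/241)
B = (1721/723, 1198/723)
C = (-224/723, -2293/723)

1. A_x = -1188/241  [D, F, A are collinear ∩ EA ⟂ DF]
2. A_y = -2052/241  [D, F, A are collinear ∩ EA ⟂ DF]
   → A = (-1188/241, -2052/241)
3. C_x = -224/723  [line 124/241·x + -465/241·y + -4309/723 = 0 ∩ |CA|² = 449/9]
4. C_y = -2293/723  [line 124/241·x + -465/241·y + -4309/723 = 0 ∩ |CA|² = 449/9]
   → C = (-224/723, -2293/723)
5. B_x = 1721/723  [CB · DE = -4821/241 ∩ 2·signedArea(BCA) = -5735/723]
6. B_y = 1198/723  [CB · DE = -4821/241 ∩ 2·signedArea(BCA) = -5735/723]
   → B = (1721/723, 1198/723)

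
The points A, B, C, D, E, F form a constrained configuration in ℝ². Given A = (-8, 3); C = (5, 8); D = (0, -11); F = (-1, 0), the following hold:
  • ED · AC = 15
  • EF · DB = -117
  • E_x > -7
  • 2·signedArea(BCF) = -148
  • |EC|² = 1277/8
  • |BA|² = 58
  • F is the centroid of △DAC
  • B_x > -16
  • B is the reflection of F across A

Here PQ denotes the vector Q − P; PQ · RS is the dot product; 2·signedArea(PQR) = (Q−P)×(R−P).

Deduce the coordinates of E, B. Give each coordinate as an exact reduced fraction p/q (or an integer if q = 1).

1. E_x = -25/4  [line -13·x + -5·y + -70 = 0 ∩ |EC|² = 1277/8]
2. E_y = 9/4  [line -13·x + -5·y + -70 = 0 ∩ |EC|² = 1277/8]
   → E = (-25/4, 9/4)
3. B_x = -15  [EF · DB = -117 ∩ B is the reflection of F across A]
4. B_y = 6  [EF · DB = -117 ∩ B is the reflection of F across A]
   → B = (-15, 6)

B = (-15, 6)
E = (-25/4, 9/4)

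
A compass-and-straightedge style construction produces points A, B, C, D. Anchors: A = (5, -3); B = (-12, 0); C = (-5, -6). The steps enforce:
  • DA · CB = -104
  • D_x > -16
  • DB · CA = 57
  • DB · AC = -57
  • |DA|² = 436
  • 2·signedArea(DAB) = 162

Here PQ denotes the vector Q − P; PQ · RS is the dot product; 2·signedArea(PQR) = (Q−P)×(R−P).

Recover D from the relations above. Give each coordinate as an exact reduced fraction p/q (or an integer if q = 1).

1. D_x = -15  [DB · AC = -57 ∩ 2·signedArea(DAB) = 162]
2. D_y = -9  [DB · AC = -57 ∩ 2·signedArea(DAB) = 162]
   → D = (-15, -9)

D = (-15, -9)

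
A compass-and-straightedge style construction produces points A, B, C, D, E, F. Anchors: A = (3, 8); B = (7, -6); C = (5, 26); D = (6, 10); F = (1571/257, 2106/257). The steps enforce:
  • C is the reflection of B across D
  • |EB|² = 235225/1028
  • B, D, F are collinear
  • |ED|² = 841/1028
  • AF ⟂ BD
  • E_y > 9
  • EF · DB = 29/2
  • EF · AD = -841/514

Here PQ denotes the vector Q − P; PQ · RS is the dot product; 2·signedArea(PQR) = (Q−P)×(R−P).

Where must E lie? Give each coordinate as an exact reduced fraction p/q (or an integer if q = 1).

1. E_x = 3113/514  [EF · AD = -841/514 ∩ EF · DB = 29/2]
2. E_y = 2338/257  [EF · AD = -841/514 ∩ EF · DB = 29/2]
   → E = (3113/514, 2338/257)

E = (3113/514, 2338/257)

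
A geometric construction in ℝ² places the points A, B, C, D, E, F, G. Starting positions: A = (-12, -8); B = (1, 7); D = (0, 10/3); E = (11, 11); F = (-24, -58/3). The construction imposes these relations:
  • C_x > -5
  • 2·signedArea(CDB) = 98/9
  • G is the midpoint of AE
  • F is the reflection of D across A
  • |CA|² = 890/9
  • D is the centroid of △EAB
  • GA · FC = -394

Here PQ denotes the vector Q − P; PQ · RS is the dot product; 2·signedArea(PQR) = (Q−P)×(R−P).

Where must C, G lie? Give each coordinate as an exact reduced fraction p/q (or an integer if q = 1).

C = (-13/3, -5/3)
G = (-1/2, 3/2)

1. C_x = -13/3  [line -11/3·x + 1·y + -128/9 = 0 ∩ |CA|² = 890/9]
2. C_y = -5/3  [line -11/3·x + 1·y + -128/9 = 0 ∩ |CA|² = 890/9]
   → C = (-13/3, -5/3)
3. G_x = -1/2  [G is the midpoint of AE]
4. G_y = 3/2  [G is the midpoint of AE]
   → G = (-1/2, 3/2)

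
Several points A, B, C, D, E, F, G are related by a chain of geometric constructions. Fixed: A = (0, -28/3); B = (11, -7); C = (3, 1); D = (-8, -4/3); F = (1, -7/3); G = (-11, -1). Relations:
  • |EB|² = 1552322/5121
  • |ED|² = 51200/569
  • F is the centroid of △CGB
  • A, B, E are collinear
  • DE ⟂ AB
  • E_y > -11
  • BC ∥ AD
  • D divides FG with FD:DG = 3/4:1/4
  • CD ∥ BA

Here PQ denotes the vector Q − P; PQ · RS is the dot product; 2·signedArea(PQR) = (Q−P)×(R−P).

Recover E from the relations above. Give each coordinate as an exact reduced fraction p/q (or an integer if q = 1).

1. E_x = -3432/569  [A, B, E are collinear ∩ DE ⟂ AB]
2. E_y = -18116/1707  [A, B, E are collinear ∩ DE ⟂ AB]
   → E = (-3432/569, -18116/1707)

E = (-3432/569, -18116/1707)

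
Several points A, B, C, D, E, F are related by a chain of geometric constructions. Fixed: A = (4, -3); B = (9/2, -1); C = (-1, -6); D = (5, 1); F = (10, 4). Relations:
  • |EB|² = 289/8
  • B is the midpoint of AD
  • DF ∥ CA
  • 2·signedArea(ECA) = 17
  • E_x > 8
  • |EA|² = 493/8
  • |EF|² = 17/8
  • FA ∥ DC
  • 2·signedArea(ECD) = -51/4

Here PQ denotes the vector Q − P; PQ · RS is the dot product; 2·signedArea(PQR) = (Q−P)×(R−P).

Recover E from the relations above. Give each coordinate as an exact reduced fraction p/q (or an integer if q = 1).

E = (35/4, 13/4)

1. E_x = 35/4  [2·signedArea(ECD) = -51/4 ∩ 2·signedArea(ECA) = 17]
2. E_y = 13/4  [2·signedArea(ECD) = -51/4 ∩ 2·signedArea(ECA) = 17]
   → E = (35/4, 13/4)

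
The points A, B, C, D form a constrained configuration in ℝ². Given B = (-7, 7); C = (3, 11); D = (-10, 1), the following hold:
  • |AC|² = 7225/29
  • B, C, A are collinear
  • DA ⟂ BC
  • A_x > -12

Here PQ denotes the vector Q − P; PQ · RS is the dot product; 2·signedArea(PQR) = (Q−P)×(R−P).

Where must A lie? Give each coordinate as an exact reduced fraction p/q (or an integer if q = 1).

1. A_x = -338/29  [B, C, A are collinear ∩ DA ⟂ BC]
2. A_y = 149/29  [B, C, A are collinear ∩ DA ⟂ BC]
   → A = (-338/29, 149/29)

A = (-338/29, 149/29)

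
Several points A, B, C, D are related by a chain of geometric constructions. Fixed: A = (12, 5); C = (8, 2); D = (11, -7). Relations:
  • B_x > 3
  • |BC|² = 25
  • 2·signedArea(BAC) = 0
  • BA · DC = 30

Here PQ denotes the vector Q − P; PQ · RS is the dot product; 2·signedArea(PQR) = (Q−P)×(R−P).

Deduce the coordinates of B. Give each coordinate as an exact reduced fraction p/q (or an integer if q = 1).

1. B_x = 4  [2·signedArea(BAC) = 0 ∩ BA · DC = 30]
2. B_y = -1  [2·signedArea(BAC) = 0 ∩ BA · DC = 30]
   → B = (4, -1)

B = (4, -1)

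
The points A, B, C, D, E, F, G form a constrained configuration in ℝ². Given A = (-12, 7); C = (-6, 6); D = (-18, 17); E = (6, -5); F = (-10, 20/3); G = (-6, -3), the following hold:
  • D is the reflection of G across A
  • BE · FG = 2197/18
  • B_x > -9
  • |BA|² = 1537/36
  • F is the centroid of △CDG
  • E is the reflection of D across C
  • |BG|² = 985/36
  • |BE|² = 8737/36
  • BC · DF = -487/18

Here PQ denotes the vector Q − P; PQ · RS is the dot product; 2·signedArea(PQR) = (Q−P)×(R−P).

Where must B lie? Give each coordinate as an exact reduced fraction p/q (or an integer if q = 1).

1. B_x = -8  [BE · FG = 2197/18 ∩ BC · DF = -487/18]
2. B_y = 11/6  [BE · FG = 2197/18 ∩ BC · DF = -487/18]
   → B = (-8, 11/6)

B = (-8, 11/6)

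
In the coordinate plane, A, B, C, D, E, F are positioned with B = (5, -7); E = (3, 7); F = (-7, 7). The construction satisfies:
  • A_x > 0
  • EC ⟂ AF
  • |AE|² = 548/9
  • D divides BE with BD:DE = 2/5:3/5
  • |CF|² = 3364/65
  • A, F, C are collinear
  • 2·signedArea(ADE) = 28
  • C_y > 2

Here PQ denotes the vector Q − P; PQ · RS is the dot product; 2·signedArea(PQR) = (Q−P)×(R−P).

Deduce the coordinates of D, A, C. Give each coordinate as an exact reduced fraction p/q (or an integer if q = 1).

1. D_x = 21/5  [D divides BE with BD:DE = 2/5:3/5]
2. D_y = -7/5  [D divides BE with BD:DE = 2/5:3/5]
   → D = (21/5, -7/5)
3. A_x = 11/15  [line -42/5·x + -6/5·y + 28/5 = 0 ∩ |AE|² = 548/9]
4. A_y = -7/15  [line -42/5·x + -6/5·y + 28/5 = 0 ∩ |AE|² = 548/9]
   → A = (11/15, -7/15)
5. C_x = -593/325  [A, F, C are collinear ∩ EC ⟂ AF]
6. C_y = 651/325  [A, F, C are collinear ∩ EC ⟂ AF]
   → C = (-593/325, 651/325)

A = (11/15, -7/15)
C = (-593/325, 651/325)
D = (21/5, -7/5)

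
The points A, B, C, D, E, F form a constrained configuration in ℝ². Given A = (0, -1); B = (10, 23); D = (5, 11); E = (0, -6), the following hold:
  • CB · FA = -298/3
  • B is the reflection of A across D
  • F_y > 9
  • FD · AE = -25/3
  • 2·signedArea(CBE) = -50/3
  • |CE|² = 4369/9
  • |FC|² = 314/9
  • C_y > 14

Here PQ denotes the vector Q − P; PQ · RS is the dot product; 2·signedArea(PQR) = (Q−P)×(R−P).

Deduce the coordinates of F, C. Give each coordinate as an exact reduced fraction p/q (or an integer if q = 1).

1. F_y = 28/3  [FD · AE = -25/3]
2. C_x = 20/3  [line 29·x + -10·y + -130/3 = 0 ∩ |CE|² = 4369/9]
3. C_y = 15  [line 29·x + -10·y + -130/3 = 0 ∩ |CE|² = 4369/9]
   → C = (20/3, 15)
4. F_x = 5  [FD · AE = -25/3 ∩ CB · FA = -298/3]
   → F = (5, 28/3)
5. F_y = 28/3  [FD · AE = -25/3 ∩ CB · FA = -298/3]
   → F = (5, 28/3)

C = (20/3, 15)
F = (5, 28/3)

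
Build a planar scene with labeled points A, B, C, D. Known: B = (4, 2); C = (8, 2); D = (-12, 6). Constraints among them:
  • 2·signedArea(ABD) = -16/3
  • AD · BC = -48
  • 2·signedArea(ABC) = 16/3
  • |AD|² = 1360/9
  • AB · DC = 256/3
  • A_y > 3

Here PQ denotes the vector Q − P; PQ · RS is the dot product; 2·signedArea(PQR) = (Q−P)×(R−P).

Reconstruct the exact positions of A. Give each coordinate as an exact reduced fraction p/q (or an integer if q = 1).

A = (0, 10/3)

1. A_x = 0  [2·signedArea(ABC) = 16/3 ∩ AB · DC = 256/3]
2. A_y = 10/3  [2·signedArea(ABC) = 16/3 ∩ AB · DC = 256/3]
   → A = (0, 10/3)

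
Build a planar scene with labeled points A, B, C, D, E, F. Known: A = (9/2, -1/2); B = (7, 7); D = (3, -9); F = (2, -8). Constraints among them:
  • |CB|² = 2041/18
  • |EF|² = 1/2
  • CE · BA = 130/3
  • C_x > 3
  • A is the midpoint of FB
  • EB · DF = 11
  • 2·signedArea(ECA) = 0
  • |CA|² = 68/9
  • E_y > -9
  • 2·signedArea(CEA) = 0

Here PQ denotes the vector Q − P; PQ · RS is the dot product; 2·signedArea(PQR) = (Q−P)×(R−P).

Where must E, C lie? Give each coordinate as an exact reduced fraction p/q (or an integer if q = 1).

1. E_x = 5/2  [line 1·x + -1·y + -11 = 0 ∩ |EF|² = 1/2]
2. E_y = -17/2  [line 1·x + -1·y + -11 = 0 ∩ |EF|² = 1/2]
   → E = (5/2, -17/2)
3. C_x = 23/6  [2·signedArea(ECA) = 0 ∩ CE · BA = 130/3]
4. C_y = -19/6  [2·signedArea(ECA) = 0 ∩ CE · BA = 130/3]
   → C = (23/6, -19/6)

C = (23/6, -19/6)
E = (5/2, -17/2)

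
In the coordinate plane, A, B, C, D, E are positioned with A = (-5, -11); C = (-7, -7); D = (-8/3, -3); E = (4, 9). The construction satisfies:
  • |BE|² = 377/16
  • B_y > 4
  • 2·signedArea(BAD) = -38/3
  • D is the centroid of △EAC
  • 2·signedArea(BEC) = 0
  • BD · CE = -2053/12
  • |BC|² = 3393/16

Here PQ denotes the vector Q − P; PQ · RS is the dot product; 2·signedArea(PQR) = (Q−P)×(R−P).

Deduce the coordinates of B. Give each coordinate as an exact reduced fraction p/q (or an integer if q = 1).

1. B_x = 5/4  [2·signedArea(BEC) = 0 ∩ BD · CE = -2053/12]
2. B_y = 5  [2·signedArea(BEC) = 0 ∩ BD · CE = -2053/12]
   → B = (5/4, 5)

B = (5/4, 5)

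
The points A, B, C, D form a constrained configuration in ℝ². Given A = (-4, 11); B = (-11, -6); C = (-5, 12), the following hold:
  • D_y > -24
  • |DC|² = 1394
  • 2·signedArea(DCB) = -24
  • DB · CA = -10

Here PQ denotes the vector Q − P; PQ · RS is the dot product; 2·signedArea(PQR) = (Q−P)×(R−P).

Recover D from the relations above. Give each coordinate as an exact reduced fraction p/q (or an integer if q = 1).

D = (-18, -23)

1. D_x = -18  [2·signedArea(DCB) = -24 ∩ DB · CA = -10]
2. D_y = -23  [2·signedArea(DCB) = -24 ∩ DB · CA = -10]
   → D = (-18, -23)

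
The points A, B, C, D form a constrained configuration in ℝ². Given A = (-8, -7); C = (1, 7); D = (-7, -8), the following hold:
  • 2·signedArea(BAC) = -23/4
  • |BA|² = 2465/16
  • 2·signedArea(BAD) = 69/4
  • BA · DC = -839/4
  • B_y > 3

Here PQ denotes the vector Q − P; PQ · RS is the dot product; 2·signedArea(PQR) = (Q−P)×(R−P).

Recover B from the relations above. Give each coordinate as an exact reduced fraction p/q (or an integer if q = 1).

1. B_x = -1  [2·signedArea(BAC) = -23/4 ∩ BA · DC = -839/4]
2. B_y = 13/4  [2·signedArea(BAC) = -23/4 ∩ BA · DC = -839/4]
   → B = (-1, 13/4)

B = (-1, 13/4)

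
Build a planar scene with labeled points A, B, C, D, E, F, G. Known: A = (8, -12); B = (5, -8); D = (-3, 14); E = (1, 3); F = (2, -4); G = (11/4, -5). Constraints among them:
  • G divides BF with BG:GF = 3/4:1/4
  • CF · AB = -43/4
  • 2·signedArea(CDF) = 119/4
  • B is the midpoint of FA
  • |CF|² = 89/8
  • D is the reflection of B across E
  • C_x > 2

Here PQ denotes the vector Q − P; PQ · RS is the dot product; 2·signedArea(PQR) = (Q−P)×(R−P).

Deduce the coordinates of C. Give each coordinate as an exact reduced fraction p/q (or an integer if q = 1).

C = (11/4, -3/4)

1. C_x = 11/4  [2·signedArea(CDF) = 119/4 ∩ CF · AB = -43/4]
2. C_y = -3/4  [2·signedArea(CDF) = 119/4 ∩ CF · AB = -43/4]
   → C = (11/4, -3/4)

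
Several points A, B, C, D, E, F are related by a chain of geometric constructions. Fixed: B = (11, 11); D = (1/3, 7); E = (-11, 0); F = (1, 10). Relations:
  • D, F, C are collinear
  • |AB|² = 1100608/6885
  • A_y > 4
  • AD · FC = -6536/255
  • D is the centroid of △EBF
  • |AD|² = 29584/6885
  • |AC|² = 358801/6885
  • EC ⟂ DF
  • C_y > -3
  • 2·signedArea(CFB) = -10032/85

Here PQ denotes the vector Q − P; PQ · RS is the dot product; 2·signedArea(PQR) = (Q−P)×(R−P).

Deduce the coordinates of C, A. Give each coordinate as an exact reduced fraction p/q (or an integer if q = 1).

A = (-89/765, 423/85)
C = (-143/85, -176/85)

1. C_x = -143/85  [D, F, C are collinear ∩ EC ⟂ DF]
2. C_y = -176/85  [D, F, C are collinear ∩ EC ⟂ DF]
   → C = (-143/85, -176/85)
3. A_x = -89/765  [line 228/85·x + 1026/85·y + -15238/255 = 0 ∩ |AB|² = 1100608/6885]
4. A_y = 423/85  [line 228/85·x + 1026/85·y + -15238/255 = 0 ∩ |AB|² = 1100608/6885]
   → A = (-89/765, 423/85)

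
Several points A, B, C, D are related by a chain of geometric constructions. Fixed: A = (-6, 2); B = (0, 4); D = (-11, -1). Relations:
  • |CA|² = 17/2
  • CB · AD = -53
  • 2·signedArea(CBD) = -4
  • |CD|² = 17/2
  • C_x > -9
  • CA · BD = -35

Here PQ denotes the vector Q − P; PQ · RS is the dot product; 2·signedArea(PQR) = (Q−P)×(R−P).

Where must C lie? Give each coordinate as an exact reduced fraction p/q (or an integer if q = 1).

C = (-17/2, 1/2)

1. C_x = -17/2  [CB · AD = -53 ∩ 2·signedArea(CBD) = -4]
2. C_y = 1/2  [CB · AD = -53 ∩ 2·signedArea(CBD) = -4]
   → C = (-17/2, 1/2)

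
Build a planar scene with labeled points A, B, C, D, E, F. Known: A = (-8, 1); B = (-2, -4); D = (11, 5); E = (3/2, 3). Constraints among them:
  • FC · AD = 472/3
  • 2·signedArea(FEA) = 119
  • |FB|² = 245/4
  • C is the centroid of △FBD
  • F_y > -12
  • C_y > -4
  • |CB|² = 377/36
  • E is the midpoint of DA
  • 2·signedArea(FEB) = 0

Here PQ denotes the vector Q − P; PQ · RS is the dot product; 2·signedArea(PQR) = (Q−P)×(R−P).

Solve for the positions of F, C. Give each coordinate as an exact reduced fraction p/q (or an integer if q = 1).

1. F_x = -11/2  [2·signedArea(FEB) = 0 ∩ 2·signedArea(FEA) = 119]
2. F_y = -11  [2·signedArea(FEB) = 0 ∩ 2·signedArea(FEA) = 119]
   → F = (-11/2, -11)
3. C_x = 7/6  [C is the centroid of △FBD]
4. C_y = -10/3  [C is the centroid of △FBD]
   → C = (7/6, -10/3)

C = (7/6, -10/3)
F = (-11/2, -11)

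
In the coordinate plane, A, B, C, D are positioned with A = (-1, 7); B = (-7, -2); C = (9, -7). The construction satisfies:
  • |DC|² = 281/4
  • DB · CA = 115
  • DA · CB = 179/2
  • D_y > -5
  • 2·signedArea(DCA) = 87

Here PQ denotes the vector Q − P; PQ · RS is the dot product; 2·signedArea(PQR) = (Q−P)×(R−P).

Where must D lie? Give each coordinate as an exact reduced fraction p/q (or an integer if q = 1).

1. D_x = 1  [DB · CA = 115 ∩ 2·signedArea(DCA) = 87]
2. D_y = -9/2  [DB · CA = 115 ∩ 2·signedArea(DCA) = 87]
   → D = (1, -9/2)

D = (1, -9/2)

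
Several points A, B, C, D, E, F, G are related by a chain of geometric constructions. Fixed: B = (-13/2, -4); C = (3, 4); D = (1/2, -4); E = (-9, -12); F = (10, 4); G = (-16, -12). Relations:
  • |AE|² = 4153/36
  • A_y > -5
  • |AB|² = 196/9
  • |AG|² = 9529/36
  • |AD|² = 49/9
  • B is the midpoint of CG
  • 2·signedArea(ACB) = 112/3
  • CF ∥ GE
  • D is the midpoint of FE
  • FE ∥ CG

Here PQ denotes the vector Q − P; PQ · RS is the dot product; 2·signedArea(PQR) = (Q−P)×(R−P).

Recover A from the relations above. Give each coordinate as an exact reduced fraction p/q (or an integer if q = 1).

1. A_x = -11/6  [line 8·x + -19/2·y + -70/3 = 0 ∩ |AB|² = 196/9]
2. A_y = -4  [line 8·x + -19/2·y + -70/3 = 0 ∩ |AB|² = 196/9]
   → A = (-11/6, -4)

A = (-11/6, -4)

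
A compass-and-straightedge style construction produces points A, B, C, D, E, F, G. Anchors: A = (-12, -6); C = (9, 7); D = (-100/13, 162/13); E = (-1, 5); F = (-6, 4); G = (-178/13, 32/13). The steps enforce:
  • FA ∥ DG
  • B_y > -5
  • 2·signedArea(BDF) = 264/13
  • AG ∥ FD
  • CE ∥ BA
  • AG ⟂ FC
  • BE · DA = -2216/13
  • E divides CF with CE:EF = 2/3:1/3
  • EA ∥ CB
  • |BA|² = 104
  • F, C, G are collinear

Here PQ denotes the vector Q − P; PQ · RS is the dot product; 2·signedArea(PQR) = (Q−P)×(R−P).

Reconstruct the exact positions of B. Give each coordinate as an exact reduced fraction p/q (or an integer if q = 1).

1. B_x = -2  [CE ∥ BA ∩ EA ∥ CB]
2. B_y = -4  [CE ∥ BA ∩ EA ∥ CB]
   → B = (-2, -4)

B = (-2, -4)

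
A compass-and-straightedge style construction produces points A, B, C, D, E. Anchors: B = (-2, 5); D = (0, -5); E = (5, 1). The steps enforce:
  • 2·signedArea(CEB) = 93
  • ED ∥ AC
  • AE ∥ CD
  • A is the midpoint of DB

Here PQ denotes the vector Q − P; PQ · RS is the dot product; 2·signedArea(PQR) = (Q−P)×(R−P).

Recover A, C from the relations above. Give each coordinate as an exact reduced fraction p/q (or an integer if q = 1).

1. A_x = -1  [A is the midpoint of DB]
2. A_y = 0  [A is the midpoint of DB]
   → A = (-1, 0)
3. C_x = -6  [AE ∥ CD ∩ ED ∥ AC]
4. C_y = -6  [AE ∥ CD ∩ ED ∥ AC]
   → C = (-6, -6)

A = (-1, 0)
C = (-6, -6)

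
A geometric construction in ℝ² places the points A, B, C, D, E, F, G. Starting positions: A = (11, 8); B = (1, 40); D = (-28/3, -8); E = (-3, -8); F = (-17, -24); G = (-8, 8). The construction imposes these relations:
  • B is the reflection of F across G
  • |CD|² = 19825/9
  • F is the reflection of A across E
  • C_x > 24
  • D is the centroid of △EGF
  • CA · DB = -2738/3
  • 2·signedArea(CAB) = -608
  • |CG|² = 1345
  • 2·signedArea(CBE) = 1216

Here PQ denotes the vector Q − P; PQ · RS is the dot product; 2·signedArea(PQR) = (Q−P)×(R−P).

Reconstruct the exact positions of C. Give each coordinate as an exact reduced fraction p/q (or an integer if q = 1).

C = (25, 24)

1. C_x = 25  [2·signedArea(CBE) = 1216 ∩ 2·signedArea(CAB) = -608]
2. C_y = 24  [2·signedArea(CBE) = 1216 ∩ 2·signedArea(CAB) = -608]
   → C = (25, 24)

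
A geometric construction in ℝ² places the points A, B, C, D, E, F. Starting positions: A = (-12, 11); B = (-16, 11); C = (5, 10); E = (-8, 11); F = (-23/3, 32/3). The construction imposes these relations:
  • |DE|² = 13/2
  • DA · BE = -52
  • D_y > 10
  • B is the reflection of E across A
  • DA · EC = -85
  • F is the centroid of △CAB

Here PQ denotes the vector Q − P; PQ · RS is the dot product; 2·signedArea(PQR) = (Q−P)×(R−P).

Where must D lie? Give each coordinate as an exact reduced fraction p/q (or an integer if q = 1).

D = (-11/2, 21/2)

1. D_x = -11/2  [DA · EC = -85 ∩ DA · BE = -52]
2. D_y = 21/2  [DA · EC = -85 ∩ DA · BE = -52]
   → D = (-11/2, 21/2)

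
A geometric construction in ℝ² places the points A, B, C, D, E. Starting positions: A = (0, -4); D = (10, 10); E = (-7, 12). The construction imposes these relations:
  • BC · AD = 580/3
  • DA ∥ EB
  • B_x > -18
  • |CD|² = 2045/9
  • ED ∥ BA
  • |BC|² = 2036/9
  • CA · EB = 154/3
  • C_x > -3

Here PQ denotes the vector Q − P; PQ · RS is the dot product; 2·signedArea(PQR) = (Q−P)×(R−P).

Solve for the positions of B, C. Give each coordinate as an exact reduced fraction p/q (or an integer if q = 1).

1. B_x = -17  [ED ∥ BA ∩ DA ∥ EB]
2. B_y = -2  [ED ∥ BA ∩ DA ∥ EB]
   → B = (-17, -2)
3. C_x = -7/3  [line 10·x + 14·y + 14/3 = 0 ∩ |BC|² = 2036/9]
4. C_y = 4/3  [line 10·x + 14·y + 14/3 = 0 ∩ |BC|² = 2036/9]
   → C = (-7/3, 4/3)

B = (-17, -2)
C = (-7/3, 4/3)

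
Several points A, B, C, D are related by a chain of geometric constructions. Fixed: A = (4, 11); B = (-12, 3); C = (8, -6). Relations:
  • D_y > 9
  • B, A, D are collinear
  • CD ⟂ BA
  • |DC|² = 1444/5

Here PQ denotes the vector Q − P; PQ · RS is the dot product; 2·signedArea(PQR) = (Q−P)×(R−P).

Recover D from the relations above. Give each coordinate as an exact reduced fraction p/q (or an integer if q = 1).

D = (2/5, 46/5)

1. D_x = 2/5  [B, A, D are collinear ∩ CD ⟂ BA]
2. D_y = 46/5  [B, A, D are collinear ∩ CD ⟂ BA]
   → D = (2/5, 46/5)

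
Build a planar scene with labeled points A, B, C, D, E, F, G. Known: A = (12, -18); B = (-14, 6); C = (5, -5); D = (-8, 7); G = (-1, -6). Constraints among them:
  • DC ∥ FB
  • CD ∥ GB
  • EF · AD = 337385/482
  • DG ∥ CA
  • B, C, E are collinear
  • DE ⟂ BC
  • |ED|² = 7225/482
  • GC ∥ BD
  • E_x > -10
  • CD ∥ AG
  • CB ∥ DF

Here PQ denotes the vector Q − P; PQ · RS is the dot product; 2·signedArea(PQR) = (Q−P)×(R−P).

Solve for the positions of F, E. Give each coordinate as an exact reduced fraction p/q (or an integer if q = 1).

E = (-4791/482, 1759/482)
F = (-27, 18)

1. F_x = -27  [DC ∥ FB ∩ CB ∥ DF]
2. F_y = 18  [DC ∥ FB ∩ CB ∥ DF]
   → F = (-27, 18)
3. E_x = -4791/482  [B, C, E are collinear ∩ DE ⟂ BC]
4. E_y = 1759/482  [B, C, E are collinear ∩ DE ⟂ BC]
   → E = (-4791/482, 1759/482)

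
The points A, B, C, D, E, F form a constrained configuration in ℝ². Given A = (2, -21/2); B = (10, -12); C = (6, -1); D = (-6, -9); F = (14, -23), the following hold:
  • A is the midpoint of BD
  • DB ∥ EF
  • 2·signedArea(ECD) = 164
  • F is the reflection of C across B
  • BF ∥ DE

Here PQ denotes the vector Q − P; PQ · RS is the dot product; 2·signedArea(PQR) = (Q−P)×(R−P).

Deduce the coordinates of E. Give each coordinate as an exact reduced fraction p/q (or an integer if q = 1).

E = (-2, -20)

1. E_x = -2  [DB ∥ EF ∩ BF ∥ DE]
2. E_y = -20  [DB ∥ EF ∩ BF ∥ DE]
   → E = (-2, -20)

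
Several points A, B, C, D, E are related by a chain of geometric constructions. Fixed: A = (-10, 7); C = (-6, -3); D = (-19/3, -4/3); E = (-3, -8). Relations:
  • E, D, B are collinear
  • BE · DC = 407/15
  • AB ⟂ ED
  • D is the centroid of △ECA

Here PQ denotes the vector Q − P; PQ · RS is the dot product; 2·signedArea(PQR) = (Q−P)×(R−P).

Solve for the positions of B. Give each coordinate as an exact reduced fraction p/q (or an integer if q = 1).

B = (-52/5, 34/5)

1. B_x = -52/5  [E, D, B are collinear ∩ AB ⟂ ED]
2. B_y = 34/5  [E, D, B are collinear ∩ AB ⟂ ED]
   → B = (-52/5, 34/5)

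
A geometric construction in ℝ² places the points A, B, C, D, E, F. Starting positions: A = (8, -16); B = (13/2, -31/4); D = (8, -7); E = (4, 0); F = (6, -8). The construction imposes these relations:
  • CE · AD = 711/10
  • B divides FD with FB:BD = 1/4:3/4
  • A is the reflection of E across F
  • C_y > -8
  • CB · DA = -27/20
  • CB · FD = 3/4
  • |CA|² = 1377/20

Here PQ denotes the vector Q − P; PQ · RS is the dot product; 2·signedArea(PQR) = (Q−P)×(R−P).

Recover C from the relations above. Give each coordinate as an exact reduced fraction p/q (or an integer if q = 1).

1. C_x = 31/5  [CE · AD = 711/10 ∩ CB · FD = 3/4]
2. C_y = -79/10  [CE · AD = 711/10 ∩ CB · FD = 3/4]
   → C = (31/5, -79/10)

C = (31/5, -79/10)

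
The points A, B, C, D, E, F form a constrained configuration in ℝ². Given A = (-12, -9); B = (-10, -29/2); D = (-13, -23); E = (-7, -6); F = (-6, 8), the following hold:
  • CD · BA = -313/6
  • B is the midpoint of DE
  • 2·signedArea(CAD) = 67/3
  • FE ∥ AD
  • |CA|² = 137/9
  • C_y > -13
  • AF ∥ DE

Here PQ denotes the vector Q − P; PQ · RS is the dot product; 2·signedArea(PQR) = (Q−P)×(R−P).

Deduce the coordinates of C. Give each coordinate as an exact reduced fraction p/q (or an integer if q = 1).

C = (-32/3, -38/3)

1. C_x = -32/3  [2·signedArea(CAD) = 67/3 ∩ CD · BA = -313/6]
2. C_y = -38/3  [2·signedArea(CAD) = 67/3 ∩ CD · BA = -313/6]
   → C = (-32/3, -38/3)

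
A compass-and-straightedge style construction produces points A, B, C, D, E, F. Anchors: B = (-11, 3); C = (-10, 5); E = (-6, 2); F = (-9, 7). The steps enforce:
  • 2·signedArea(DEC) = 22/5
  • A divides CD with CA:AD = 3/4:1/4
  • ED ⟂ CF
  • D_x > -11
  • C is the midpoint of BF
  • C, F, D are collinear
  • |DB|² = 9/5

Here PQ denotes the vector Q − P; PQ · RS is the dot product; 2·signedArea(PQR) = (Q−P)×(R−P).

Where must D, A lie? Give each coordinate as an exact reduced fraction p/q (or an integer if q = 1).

A = (-103/10, 22/5)
D = (-52/5, 21/5)

1. D_x = -52/5  [C, F, D are collinear ∩ ED ⟂ CF]
2. D_y = 21/5  [C, F, D are collinear ∩ ED ⟂ CF]
   → D = (-52/5, 21/5)
3. A_x = -103/10  [A divides CD with CA:AD = 3/4:1/4]
4. A_y = 22/5  [A divides CD with CA:AD = 3/4:1/4]
   → A = (-103/10, 22/5)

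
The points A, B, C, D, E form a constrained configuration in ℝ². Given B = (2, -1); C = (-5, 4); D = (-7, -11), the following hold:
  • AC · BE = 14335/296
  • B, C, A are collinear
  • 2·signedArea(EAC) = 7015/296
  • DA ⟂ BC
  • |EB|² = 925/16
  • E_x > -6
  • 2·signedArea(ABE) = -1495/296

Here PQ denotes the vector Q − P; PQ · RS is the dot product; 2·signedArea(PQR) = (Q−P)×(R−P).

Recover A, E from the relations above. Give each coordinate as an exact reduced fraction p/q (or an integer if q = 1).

A = (57/74, -9/74)
E = (-11/2, 1/4)

1. A_x = 57/74  [B, C, A are collinear ∩ DA ⟂ BC]
2. A_y = -9/74  [B, C, A are collinear ∩ DA ⟂ BC]
   → A = (57/74, -9/74)
3. E_x = -11/2  [2·signedArea(EAC) = 7015/296 ∩ AC · BE = 14335/296]
4. E_y = 1/4  [2·signedArea(EAC) = 7015/296 ∩ AC · BE = 14335/296]
   → E = (-11/2, 1/4)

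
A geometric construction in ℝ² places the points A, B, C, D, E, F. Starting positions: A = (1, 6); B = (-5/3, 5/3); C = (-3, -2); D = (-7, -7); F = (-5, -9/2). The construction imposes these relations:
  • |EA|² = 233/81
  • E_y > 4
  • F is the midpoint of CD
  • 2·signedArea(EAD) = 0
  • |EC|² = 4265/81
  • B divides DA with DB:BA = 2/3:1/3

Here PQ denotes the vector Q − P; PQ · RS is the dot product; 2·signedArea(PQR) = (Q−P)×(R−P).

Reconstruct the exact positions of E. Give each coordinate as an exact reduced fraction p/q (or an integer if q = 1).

1. E_x = 1/9  [line 13·x + -8·y + 35 = 0 ∩ |EC|² = 4265/81]
2. E_y = 41/9  [line 13·x + -8·y + 35 = 0 ∩ |EC|² = 4265/81]
   → E = (1/9, 41/9)

E = (1/9, 41/9)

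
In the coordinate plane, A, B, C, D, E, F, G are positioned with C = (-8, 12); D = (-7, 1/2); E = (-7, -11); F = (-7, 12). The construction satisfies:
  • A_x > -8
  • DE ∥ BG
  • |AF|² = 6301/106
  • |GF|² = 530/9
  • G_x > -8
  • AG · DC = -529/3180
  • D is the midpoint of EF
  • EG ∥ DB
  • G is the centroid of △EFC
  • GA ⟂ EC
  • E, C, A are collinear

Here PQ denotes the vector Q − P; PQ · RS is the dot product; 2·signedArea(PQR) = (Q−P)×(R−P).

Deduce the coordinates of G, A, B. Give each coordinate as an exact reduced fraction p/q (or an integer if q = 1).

A = (-4063/530, 2289/530)
B = (-22/3, 95/6)
G = (-22/3, 13/3)

1. G_x = -22/3  [G is the centroid of △EFC]
2. G_y = 13/3  [G is the centroid of △EFC]
   → G = (-22/3, 13/3)
3. A_x = -4063/530  [E, C, A are collinear ∩ GA ⟂ EC]
4. A_y = 2289/530  [E, C, A are collinear ∩ GA ⟂ EC]
   → A = (-4063/530, 2289/530)
5. B_x = -22/3  [DE ∥ BG ∩ EG ∥ DB]
6. B_y = 95/6  [DE ∥ BG ∩ EG ∥ DB]
   → B = (-22/3, 95/6)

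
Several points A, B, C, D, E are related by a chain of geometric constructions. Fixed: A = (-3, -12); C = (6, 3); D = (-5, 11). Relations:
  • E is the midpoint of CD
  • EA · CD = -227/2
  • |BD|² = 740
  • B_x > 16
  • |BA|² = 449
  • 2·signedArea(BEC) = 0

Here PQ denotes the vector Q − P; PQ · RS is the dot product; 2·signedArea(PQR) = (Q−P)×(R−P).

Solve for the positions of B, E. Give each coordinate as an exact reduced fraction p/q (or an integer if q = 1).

1. E_x = 1/2  [E is the midpoint of CD]
2. E_y = 7  [E is the midpoint of CD]
   → E = (1/2, 7)
3. B_x = 17  [line 4·x + 11/2·y + -81/2 = 0 ∩ |BD|² = 740]
4. B_y = -5  [line 4·x + 11/2·y + -81/2 = 0 ∩ |BD|² = 740]
   → B = (17, -5)

B = (17, -5)
E = (1/2, 7)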